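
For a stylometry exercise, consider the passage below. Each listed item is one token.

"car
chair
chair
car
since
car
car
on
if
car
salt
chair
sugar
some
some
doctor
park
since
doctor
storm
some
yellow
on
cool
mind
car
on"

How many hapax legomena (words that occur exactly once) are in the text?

8

Frequencies: car:6, chair:3, on:3, some:3, since:2, doctor:2, if:1, salt:1, sugar:1, park:1, storm:1, yellow:1, cool:1, mind:1
Hapax (freq=1): cool, if, mind, park, salt, storm, sugar, yellow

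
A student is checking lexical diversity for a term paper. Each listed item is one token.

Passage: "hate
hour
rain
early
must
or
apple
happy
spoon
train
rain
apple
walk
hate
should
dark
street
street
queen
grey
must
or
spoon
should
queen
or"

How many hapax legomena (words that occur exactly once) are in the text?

7

Frequencies: or:3, hate:2, rain:2, must:2, apple:2, spoon:2, should:2, street:2, queen:2, hour:1, early:1, happy:1, train:1, walk:1, dark:1, grey:1
Hapax (freq=1): dark, early, grey, happy, hour, train, walk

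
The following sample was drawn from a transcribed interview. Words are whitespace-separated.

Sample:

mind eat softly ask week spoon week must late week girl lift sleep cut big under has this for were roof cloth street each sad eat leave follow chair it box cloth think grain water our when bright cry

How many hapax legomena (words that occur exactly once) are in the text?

Frequencies: week:3, eat:2, cloth:2, mind:1, softly:1, ask:1, spoon:1, must:1, late:1, girl:1, lift:1, sleep:1, cut:1, big:1, under:1, has:1, this:1, for:1, were:1, roof:1, … (15 more, each freq 1)
Hapax (freq=1): ask, big, box, bright, chair, cry, cut, each, follow, for, girl, grain, has, it, late, leave, lift, mind, must, our, roof, sad, sleep, softly, spoon, street, think, this, under, water, were, when

32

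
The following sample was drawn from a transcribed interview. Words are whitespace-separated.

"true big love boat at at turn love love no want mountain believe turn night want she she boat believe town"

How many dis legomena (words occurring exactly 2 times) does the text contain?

6

Frequencies: love:3, boat:2, at:2, turn:2, want:2, believe:2, she:2, true:1, big:1, no:1, mountain:1, night:1, town:1
Words with frequency 2: at, believe, boat, she, turn, want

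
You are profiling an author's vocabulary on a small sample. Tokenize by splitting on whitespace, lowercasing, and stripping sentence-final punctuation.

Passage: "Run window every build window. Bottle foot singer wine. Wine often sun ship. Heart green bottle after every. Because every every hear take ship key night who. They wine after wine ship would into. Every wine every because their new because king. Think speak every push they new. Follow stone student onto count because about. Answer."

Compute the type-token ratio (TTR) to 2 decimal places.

N = 56 tokens, V = 36 types.
TTR = V / N = 36 / 56 = 0.64

0.64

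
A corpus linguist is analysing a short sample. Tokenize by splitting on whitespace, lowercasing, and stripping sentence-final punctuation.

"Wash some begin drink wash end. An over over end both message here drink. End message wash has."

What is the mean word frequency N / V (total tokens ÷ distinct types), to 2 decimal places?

1.64

N = 18 tokens, V = 11 types.
Mean frequency = N / V = 18 / 11 = 1.64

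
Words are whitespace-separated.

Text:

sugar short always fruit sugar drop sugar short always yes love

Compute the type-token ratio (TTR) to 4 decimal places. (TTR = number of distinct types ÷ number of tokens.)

N = 11 tokens, V = 7 types.
TTR = V / N = 7 / 11 = 0.6364

0.6364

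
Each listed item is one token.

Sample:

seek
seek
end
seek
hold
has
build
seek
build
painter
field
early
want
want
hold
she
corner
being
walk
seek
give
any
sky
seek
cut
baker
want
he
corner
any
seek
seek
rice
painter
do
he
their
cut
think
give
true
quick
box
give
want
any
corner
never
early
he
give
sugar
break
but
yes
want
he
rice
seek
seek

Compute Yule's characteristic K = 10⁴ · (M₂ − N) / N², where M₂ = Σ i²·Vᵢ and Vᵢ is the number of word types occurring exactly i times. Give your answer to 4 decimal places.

438.8889

Frequencies: seek:10, want:5, give:4, he:4, corner:3, any:3, hold:2, build:2, painter:2, early:2, cut:2, rice:2, end:1, has:1, field:1, she:1, being:1, walk:1, sky:1, baker:1, … (11 more, each freq 1)
N = 60. Frequency spectrum: V_1=19, V_2=6, V_3=2, V_4=2, V_5=1, V_10=1
M₂ = 1²·19 + 2²·6 + 3²·2 + 4²·2 + 5²·1 + 10²·1 = 218
K = 10000 × (218 − 60) / 60² = 438.8889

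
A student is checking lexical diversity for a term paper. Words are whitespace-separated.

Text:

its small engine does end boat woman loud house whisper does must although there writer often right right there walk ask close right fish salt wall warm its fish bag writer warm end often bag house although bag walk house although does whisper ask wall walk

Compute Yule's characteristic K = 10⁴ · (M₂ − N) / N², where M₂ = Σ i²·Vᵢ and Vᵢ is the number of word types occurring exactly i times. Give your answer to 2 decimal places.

Frequencies: does:3, house:3, although:3, right:3, walk:3, bag:3, its:2, end:2, whisper:2, there:2, writer:2, often:2, ask:2, fish:2, wall:2, warm:2, small:1, engine:1, boat:1, woman:1, … (4 more, each freq 1)
N = 46. Frequency spectrum: V_1=8, V_2=10, V_3=6
M₂ = 1²·8 + 2²·10 + 3²·6 = 102
K = 10000 × (102 − 46) / 46² = 264.65

264.65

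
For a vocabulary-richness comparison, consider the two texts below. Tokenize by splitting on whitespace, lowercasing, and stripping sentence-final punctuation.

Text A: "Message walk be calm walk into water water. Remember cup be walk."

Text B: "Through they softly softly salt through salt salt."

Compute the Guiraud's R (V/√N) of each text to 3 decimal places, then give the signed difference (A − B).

A: V=8, N=12, R=2.309
B: V=4, N=8, R=1.414
Difference = 2.309 − 1.414 = 0.895

0.895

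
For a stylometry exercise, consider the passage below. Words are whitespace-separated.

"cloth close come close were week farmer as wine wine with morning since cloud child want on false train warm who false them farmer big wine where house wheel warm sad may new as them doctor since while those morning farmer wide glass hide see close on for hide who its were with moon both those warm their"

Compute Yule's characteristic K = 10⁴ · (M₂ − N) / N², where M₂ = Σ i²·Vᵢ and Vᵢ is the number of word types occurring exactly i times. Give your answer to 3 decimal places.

136.742

Frequencies: close:3, farmer:3, wine:3, warm:3, were:2, as:2, with:2, morning:2, since:2, on:2, false:2, who:2, them:2, those:2, hide:2, cloth:1, come:1, week:1, cloud:1, child:1, … (19 more, each freq 1)
N = 58. Frequency spectrum: V_1=24, V_2=11, V_3=4
M₂ = 1²·24 + 2²·11 + 3²·4 = 104
K = 10000 × (104 − 58) / 58² = 136.742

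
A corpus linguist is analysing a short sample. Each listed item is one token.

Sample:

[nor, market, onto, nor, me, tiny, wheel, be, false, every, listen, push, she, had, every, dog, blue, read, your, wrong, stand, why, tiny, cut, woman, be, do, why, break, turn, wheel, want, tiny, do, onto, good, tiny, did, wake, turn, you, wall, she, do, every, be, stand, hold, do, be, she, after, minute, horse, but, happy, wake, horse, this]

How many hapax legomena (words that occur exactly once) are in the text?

25

Frequencies: tiny:4, be:4, do:4, every:3, she:3, nor:2, onto:2, wheel:2, stand:2, why:2, turn:2, wake:2, horse:2, market:1, me:1, false:1, listen:1, push:1, had:1, dog:1, … (18 more, each freq 1)
Hapax (freq=1): after, blue, break, but, cut, did, dog, false, good, had, happy, hold, listen, market, me, minute, push, read, this, wall, want, woman, wrong, you, your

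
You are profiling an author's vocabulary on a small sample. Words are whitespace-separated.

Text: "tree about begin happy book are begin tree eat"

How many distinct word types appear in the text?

7

Distinct types: {about, are, begin, book, eat, happy, tree}
V = 7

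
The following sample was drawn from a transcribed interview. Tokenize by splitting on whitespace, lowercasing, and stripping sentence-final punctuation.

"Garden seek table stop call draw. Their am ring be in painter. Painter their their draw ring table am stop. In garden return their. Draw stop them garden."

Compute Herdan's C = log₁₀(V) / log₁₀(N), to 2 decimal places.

0.79

N = 28, V = 14.
log₁₀(V) = 1.146128, log₁₀(N) = 1.447158
C = 1.146128 / 1.447158 = 0.79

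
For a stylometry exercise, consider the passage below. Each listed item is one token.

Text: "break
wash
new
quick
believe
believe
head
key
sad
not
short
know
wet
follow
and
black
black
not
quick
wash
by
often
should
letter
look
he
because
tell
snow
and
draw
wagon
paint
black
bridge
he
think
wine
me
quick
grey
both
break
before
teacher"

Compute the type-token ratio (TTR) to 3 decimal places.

N = 45 tokens, V = 35 types.
TTR = V / N = 35 / 45 = 0.778

0.778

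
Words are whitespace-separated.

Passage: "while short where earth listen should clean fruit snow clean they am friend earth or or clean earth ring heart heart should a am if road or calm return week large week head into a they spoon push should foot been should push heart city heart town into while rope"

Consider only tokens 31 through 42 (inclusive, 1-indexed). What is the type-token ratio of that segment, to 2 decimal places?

0.92

Segment tokens 31–42: large, week, head, into, a, they, spoon, push, should, foot, been, should
Segment N = 12, segment V = 11.
TTR = 11 / 12 = 0.92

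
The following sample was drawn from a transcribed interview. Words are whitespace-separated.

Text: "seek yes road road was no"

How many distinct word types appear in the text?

5

Distinct types: {no, road, seek, was, yes}
V = 5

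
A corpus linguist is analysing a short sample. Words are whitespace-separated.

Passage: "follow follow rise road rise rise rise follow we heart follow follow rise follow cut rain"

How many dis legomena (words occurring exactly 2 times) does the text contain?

0

Frequencies: follow:6, rise:5, road:1, we:1, heart:1, cut:1, rain:1
Words with frequency 2: (none)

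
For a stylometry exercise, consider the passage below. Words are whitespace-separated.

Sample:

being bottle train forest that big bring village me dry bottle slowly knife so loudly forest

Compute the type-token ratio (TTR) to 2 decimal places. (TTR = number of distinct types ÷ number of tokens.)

N = 16 tokens, V = 14 types.
TTR = V / N = 14 / 16 = 0.88

0.88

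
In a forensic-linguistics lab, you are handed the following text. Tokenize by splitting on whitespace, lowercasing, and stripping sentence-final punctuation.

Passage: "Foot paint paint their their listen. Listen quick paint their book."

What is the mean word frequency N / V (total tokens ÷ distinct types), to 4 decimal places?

N = 11 tokens, V = 6 types.
Mean frequency = N / V = 11 / 6 = 1.8333

1.8333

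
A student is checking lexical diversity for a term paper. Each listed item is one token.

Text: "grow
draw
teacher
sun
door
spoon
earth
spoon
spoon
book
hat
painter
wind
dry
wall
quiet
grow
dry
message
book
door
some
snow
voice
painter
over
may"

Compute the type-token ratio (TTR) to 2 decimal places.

0.74

N = 27 tokens, V = 20 types.
TTR = V / N = 20 / 27 = 0.74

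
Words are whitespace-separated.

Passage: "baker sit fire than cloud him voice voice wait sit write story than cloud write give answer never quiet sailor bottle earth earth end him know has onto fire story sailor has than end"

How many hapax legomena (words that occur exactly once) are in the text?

Frequencies: than:3, sit:2, fire:2, cloud:2, him:2, voice:2, write:2, story:2, sailor:2, earth:2, end:2, has:2, baker:1, wait:1, give:1, answer:1, never:1, quiet:1, bottle:1, know:1, … (1 more, each freq 1)
Hapax (freq=1): answer, baker, bottle, give, know, never, onto, quiet, wait

9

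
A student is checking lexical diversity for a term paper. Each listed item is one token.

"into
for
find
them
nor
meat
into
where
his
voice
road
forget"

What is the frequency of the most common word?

Frequencies: into:2, for:1, find:1, them:1, nor:1, meat:1, where:1, his:1, voice:1, road:1, forget:1
Most common: 'into' with frequency 2.

2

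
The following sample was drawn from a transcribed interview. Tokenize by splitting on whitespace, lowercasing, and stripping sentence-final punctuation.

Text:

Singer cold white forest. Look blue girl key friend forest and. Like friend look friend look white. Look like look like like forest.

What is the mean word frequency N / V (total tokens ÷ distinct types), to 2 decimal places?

2.09

N = 23 tokens, V = 11 types.
Mean frequency = N / V = 23 / 11 = 2.09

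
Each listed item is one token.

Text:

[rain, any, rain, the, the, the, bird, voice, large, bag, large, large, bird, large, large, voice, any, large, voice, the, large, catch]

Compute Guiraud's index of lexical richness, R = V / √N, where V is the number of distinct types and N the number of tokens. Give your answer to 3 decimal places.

N = 22, V = 8.
√N = 4.690416
R = 8 / 4.690416 = 1.706

1.706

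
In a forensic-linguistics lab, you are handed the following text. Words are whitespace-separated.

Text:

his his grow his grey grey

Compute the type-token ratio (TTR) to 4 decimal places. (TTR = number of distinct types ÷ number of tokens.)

N = 6 tokens, V = 3 types.
TTR = V / N = 3 / 6 = 0.5000

0.5000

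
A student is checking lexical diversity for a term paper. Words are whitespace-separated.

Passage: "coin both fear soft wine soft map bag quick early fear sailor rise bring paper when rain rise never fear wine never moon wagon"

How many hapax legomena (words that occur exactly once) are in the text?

Frequencies: fear:3, soft:2, wine:2, rise:2, never:2, coin:1, both:1, map:1, bag:1, quick:1, early:1, sailor:1, bring:1, paper:1, when:1, rain:1, moon:1, wagon:1
Hapax (freq=1): bag, both, bring, coin, early, map, moon, paper, quick, rain, sailor, wagon, when

13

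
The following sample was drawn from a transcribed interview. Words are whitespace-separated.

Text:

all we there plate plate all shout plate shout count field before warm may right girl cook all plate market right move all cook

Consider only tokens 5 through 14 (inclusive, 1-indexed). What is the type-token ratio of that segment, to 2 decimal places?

0.80

Segment tokens 5–14: plate, all, shout, plate, shout, count, field, before, warm, may
Segment N = 10, segment V = 8.
TTR = 8 / 10 = 0.80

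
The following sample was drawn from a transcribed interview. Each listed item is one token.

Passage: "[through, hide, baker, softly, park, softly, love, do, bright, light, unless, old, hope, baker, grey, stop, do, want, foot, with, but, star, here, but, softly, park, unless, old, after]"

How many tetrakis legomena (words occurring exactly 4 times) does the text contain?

Frequencies: softly:3, baker:2, park:2, do:2, unless:2, old:2, but:2, through:1, hide:1, love:1, bright:1, light:1, hope:1, grey:1, stop:1, want:1, foot:1, with:1, star:1, here:1, … (1 more, each freq 1)
Words with frequency 4: (none)

0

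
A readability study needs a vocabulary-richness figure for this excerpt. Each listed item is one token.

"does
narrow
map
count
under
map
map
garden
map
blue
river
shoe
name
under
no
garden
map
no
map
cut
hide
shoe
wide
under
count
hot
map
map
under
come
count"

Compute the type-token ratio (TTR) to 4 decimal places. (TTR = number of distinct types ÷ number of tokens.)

0.5161

N = 31 tokens, V = 16 types.
TTR = V / N = 16 / 31 = 0.5161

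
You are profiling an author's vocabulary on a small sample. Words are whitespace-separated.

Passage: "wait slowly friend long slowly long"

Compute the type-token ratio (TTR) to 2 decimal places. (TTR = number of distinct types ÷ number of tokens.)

0.67

N = 6 tokens, V = 4 types.
TTR = V / N = 4 / 6 = 0.67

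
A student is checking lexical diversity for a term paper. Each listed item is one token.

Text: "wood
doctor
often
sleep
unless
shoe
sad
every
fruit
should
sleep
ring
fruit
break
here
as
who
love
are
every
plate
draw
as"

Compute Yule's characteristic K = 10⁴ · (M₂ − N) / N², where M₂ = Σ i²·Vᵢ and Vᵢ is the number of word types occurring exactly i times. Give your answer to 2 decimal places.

Frequencies: sleep:2, every:2, fruit:2, as:2, wood:1, doctor:1, often:1, unless:1, shoe:1, sad:1, should:1, ring:1, break:1, here:1, who:1, love:1, are:1, plate:1, draw:1
N = 23. Frequency spectrum: V_1=15, V_2=4
M₂ = 1²·15 + 2²·4 = 31
K = 10000 × (31 − 23) / 23² = 151.23

151.23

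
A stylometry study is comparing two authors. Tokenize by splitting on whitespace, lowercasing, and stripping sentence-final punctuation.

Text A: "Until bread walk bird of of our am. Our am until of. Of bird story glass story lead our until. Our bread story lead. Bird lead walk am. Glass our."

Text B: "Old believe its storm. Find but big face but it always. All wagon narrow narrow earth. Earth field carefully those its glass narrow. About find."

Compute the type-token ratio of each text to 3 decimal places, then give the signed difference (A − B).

-0.427

TTR(A) = 10/30 = 0.333
TTR(B) = 19/25 = 0.760
Difference = 0.333 − 0.760 = -0.427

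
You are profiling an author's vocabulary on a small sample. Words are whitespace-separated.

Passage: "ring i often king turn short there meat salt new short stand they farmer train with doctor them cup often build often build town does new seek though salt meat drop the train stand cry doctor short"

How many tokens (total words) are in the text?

Tokens: ring, i, often, king, turn, short, there, meat, salt, new, short, stand, they, farmer, train, with, doctor, them, cup, often, build, often, build, town, does, new, seek, though, salt, meat, drop, the, train, stand, cry, doctor, short
N = 37

37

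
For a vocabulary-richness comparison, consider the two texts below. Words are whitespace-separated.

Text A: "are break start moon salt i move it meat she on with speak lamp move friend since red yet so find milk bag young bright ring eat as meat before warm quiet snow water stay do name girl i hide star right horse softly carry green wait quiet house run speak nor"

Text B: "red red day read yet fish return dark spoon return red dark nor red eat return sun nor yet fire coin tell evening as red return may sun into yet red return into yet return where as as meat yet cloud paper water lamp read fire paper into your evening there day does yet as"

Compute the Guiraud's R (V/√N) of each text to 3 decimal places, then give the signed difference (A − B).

2.877

A: V=47, N=52, R=6.518
B: V=27, N=55, R=3.641
Difference = 6.518 − 3.641 = 2.877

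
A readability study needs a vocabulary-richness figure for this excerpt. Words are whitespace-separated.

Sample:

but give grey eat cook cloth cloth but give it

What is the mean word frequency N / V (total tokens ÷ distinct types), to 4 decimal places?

1.4286

N = 10 tokens, V = 7 types.
Mean frequency = N / V = 10 / 7 = 1.4286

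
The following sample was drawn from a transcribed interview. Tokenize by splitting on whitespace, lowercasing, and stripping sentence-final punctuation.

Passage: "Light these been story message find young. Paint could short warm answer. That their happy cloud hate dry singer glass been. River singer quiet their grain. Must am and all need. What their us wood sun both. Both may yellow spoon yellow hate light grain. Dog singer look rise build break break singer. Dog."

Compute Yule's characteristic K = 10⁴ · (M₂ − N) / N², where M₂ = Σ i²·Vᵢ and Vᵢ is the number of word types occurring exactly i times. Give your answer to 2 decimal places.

Frequencies: singer:4, their:3, light:2, been:2, hate:2, grain:2, both:2, yellow:2, dog:2, break:2, these:1, story:1, message:1, find:1, young:1, paint:1, could:1, short:1, warm:1, answer:1, … (21 more, each freq 1)
N = 54. Frequency spectrum: V_1=31, V_2=8, V_3=1, V_4=1
M₂ = 1²·31 + 2²·8 + 3²·1 + 4²·1 = 88
K = 10000 × (88 − 54) / 54² = 116.60

116.60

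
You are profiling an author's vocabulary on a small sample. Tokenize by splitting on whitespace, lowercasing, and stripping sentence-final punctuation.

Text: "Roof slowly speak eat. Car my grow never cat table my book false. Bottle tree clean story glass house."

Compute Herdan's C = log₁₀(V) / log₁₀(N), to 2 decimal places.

0.98

N = 19, V = 18.
log₁₀(V) = 1.255273, log₁₀(N) = 1.278754
C = 1.255273 / 1.278754 = 0.98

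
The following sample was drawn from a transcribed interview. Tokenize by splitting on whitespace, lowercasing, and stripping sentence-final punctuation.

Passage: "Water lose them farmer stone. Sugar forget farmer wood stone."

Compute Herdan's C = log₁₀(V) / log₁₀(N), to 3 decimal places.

0.903

N = 10, V = 8.
log₁₀(V) = 0.903090, log₁₀(N) = 1.000000
C = 0.903090 / 1.000000 = 0.903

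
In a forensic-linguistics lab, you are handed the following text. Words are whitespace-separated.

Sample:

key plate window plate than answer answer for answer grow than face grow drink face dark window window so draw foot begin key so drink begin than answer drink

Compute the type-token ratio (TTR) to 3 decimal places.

N = 29 tokens, V = 14 types.
TTR = V / N = 14 / 29 = 0.483

0.483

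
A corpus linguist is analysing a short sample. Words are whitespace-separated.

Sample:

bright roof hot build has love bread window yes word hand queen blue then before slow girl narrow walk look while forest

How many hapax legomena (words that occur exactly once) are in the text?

Frequencies: bright:1, roof:1, hot:1, build:1, has:1, love:1, bread:1, window:1, yes:1, word:1, hand:1, queen:1, blue:1, then:1, before:1, slow:1, girl:1, narrow:1, walk:1, look:1, … (2 more, each freq 1)
Hapax (freq=1): before, blue, bread, bright, build, forest, girl, hand, has, hot, look, love, narrow, queen, roof, slow, then, walk, while, window, word, yes

22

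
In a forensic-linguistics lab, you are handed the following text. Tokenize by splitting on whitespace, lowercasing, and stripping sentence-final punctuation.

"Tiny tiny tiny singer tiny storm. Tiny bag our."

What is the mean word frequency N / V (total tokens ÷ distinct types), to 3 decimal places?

1.800

N = 9 tokens, V = 5 types.
Mean frequency = N / V = 9 / 5 = 1.800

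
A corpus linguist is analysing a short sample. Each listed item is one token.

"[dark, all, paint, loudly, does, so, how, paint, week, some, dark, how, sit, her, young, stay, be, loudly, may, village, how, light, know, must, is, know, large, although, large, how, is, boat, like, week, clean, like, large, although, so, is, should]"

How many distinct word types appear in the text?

26

Distinct types: {all, although, be, boat, clean, dark, does, her, how, is, know, large, light, like, loudly, may, must, paint, should, sit, so, some, stay, village, week, young}
V = 26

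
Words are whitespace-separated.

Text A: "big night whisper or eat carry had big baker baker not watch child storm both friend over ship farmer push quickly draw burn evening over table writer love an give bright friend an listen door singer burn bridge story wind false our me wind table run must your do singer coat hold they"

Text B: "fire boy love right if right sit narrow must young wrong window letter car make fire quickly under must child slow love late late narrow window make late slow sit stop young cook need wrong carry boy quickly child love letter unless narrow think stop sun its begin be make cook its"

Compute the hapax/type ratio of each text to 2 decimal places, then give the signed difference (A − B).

0.46

A: hapax=35, V=44, ratio=0.80
B: hapax=10, V=29, ratio=0.34
Difference = 0.80 − 0.34 = 0.46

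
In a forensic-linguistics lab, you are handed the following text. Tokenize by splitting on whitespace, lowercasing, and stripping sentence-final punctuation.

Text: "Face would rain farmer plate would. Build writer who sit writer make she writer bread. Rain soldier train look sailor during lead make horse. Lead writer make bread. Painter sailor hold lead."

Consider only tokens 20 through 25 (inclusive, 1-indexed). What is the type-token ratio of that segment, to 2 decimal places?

0.83

Segment tokens 20–25: sailor, during, lead, make, horse, lead
Segment N = 6, segment V = 5.
TTR = 5 / 6 = 0.83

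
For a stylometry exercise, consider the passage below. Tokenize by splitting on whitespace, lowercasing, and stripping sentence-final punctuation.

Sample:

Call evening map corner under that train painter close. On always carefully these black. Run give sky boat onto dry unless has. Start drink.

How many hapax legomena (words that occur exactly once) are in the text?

Frequencies: call:1, evening:1, map:1, corner:1, under:1, that:1, train:1, painter:1, close:1, on:1, always:1, carefully:1, these:1, black:1, run:1, give:1, sky:1, boat:1, onto:1, dry:1, … (4 more, each freq 1)
Hapax (freq=1): always, black, boat, call, carefully, close, corner, drink, dry, evening, give, has, map, on, onto, painter, run, sky, start, that, these, train, under, unless

24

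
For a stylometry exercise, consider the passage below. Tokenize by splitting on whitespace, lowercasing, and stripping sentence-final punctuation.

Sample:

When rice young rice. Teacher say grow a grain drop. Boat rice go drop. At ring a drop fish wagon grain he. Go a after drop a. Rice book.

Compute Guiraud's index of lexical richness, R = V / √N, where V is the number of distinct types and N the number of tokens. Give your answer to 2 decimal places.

3.34

N = 29, V = 18.
√N = 5.385165
R = 18 / 5.385165 = 3.34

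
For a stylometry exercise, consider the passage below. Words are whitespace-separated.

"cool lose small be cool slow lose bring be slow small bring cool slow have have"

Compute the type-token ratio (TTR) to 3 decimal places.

0.438

N = 16 tokens, V = 7 types.
TTR = V / N = 7 / 16 = 0.438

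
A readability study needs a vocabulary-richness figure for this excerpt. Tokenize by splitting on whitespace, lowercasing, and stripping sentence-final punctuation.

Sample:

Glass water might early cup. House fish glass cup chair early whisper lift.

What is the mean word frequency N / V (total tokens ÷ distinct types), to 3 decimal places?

1.300

N = 13 tokens, V = 10 types.
Mean frequency = N / V = 13 / 10 = 1.300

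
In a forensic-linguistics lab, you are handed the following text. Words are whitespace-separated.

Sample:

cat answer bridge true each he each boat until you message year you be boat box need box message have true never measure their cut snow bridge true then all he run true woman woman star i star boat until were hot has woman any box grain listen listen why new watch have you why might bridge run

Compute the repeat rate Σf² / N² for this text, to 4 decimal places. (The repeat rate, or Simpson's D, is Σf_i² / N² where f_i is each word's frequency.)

0.0351

Frequencies: true:4, bridge:3, boat:3, you:3, box:3, woman:3, each:2, he:2, until:2, message:2, have:2, run:2, star:2, listen:2, why:2, cat:1, answer:1, year:1, be:1, need:1, … (16 more, each freq 1)
Σf² = 118; N² = 3364
Repeat rate = 118 / 3364 = 0.0351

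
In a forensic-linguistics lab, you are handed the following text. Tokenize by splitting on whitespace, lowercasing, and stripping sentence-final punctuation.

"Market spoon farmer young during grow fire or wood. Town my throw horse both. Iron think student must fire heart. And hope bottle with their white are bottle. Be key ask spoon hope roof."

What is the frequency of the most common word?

Frequencies: spoon:2, fire:2, hope:2, bottle:2, market:1, farmer:1, young:1, during:1, grow:1, or:1, wood:1, town:1, my:1, throw:1, horse:1, both:1, iron:1, think:1, student:1, must:1, … (10 more, each freq 1)
Most common: 'spoon' with frequency 2.

2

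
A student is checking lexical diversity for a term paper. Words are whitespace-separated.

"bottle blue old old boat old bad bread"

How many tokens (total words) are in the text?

8

Tokens: bottle, blue, old, old, boat, old, bad, bread
N = 8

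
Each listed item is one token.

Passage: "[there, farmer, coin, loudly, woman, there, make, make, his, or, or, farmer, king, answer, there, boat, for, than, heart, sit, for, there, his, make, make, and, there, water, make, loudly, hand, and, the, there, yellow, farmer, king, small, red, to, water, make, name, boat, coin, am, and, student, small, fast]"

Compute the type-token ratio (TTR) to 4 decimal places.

0.5400

N = 50 tokens, V = 27 types.
TTR = V / N = 27 / 50 = 0.5400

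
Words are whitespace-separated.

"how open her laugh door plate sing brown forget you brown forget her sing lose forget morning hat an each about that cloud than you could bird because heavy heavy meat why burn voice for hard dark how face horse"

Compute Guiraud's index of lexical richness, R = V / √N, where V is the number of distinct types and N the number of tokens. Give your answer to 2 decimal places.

N = 40, V = 32.
√N = 6.324555
R = 32 / 6.324555 = 5.06

5.06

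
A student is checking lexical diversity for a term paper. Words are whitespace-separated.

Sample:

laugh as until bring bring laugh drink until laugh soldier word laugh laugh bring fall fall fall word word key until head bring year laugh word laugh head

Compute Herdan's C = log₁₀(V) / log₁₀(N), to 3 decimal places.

N = 28, V = 11.
log₁₀(V) = 1.041393, log₁₀(N) = 1.447158
C = 1.041393 / 1.447158 = 0.720

0.720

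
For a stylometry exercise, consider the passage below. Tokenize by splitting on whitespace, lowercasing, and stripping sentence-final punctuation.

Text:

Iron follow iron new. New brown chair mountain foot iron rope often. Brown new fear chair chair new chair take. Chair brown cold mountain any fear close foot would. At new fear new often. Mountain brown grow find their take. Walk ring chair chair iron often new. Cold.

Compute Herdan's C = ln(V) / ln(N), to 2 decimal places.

0.79

N = 48, V = 21.
ln(V) = 3.044522, ln(N) = 3.871201
C = 3.044522 / 3.871201 = 0.79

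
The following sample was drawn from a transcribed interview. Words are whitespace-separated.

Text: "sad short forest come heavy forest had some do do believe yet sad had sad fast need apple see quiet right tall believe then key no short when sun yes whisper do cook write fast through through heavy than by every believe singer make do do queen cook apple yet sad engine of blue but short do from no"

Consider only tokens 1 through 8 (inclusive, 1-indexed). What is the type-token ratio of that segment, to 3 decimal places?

0.875

Segment tokens 1–8: sad, short, forest, come, heavy, forest, had, some
Segment N = 8, segment V = 7.
TTR = 7 / 8 = 0.875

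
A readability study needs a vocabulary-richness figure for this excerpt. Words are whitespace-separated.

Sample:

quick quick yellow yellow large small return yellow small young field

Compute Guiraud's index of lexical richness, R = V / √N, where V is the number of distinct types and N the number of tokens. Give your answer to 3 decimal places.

2.111

N = 11, V = 7.
√N = 3.316625
R = 7 / 3.316625 = 2.111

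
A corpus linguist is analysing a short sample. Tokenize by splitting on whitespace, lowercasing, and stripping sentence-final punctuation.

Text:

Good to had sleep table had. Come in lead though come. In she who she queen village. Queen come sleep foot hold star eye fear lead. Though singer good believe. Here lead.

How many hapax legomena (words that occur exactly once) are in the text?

Frequencies: come:3, lead:3, good:2, had:2, sleep:2, in:2, though:2, she:2, queen:2, to:1, table:1, who:1, village:1, foot:1, hold:1, star:1, eye:1, fear:1, singer:1, believe:1, … (1 more, each freq 1)
Hapax (freq=1): believe, eye, fear, foot, here, hold, singer, star, table, to, village, who

12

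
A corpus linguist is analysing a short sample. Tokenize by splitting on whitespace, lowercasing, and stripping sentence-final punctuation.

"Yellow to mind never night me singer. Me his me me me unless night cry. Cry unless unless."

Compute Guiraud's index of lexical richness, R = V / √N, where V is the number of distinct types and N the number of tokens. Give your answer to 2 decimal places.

N = 18, V = 10.
√N = 4.242641
R = 10 / 4.242641 = 2.36

2.36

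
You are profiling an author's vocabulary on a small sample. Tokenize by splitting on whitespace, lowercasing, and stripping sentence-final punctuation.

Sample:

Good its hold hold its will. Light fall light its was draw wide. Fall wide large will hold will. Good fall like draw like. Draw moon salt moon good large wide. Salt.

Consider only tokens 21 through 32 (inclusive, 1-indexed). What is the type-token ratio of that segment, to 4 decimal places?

0.6667

Segment tokens 21–32: fall, like, draw, like, draw, moon, salt, moon, good, large, wide, salt
Segment N = 12, segment V = 8.
TTR = 8 / 12 = 0.6667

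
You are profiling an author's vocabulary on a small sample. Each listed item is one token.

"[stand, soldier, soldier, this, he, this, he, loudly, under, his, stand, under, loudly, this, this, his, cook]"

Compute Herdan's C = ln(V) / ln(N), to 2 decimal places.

N = 17, V = 8.
ln(V) = 2.079442, ln(N) = 2.833213
C = 2.079442 / 2.833213 = 0.73

0.73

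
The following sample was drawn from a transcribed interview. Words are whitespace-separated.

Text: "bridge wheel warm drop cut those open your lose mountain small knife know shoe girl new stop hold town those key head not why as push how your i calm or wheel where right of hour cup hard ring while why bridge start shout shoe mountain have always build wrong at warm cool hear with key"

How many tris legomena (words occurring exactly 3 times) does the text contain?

0

Frequencies: bridge:2, wheel:2, warm:2, those:2, your:2, mountain:2, shoe:2, key:2, why:2, drop:1, cut:1, open:1, lose:1, small:1, knife:1, know:1, girl:1, new:1, stop:1, hold:1, … (27 more, each freq 1)
Words with frequency 3: (none)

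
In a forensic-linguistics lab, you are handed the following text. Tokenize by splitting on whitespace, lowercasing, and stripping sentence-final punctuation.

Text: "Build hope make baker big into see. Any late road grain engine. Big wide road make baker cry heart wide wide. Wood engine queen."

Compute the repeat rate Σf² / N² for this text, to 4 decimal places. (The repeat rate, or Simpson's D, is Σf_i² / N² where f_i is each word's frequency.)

Frequencies: wide:3, make:2, baker:2, big:2, road:2, engine:2, build:1, hope:1, into:1, see:1, any:1, late:1, grain:1, cry:1, heart:1, wood:1, queen:1
Σf² = 40; N² = 576
Repeat rate = 40 / 576 = 0.0694

0.0694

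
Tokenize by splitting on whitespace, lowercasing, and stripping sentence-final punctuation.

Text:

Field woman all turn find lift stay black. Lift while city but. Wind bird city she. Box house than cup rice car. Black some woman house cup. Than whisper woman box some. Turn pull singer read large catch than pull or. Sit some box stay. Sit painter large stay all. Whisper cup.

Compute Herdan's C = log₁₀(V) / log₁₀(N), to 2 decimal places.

0.86

N = 52, V = 30.
log₁₀(V) = 1.477121, log₁₀(N) = 1.716003
C = 1.477121 / 1.716003 = 0.86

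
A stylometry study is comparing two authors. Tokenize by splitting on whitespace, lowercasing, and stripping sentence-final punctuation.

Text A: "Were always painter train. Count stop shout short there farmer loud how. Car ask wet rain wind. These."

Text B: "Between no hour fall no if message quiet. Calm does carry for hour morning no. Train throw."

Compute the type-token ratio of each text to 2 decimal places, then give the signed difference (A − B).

TTR(A) = 18/18 = 1.00
TTR(B) = 14/17 = 0.82
Difference = 1.00 − 0.82 = 0.18

0.18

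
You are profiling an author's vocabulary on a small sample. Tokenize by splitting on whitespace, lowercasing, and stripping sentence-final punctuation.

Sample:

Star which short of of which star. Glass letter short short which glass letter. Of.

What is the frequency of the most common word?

3

Frequencies: which:3, short:3, of:3, star:2, glass:2, letter:2
Most common: 'which' with frequency 3.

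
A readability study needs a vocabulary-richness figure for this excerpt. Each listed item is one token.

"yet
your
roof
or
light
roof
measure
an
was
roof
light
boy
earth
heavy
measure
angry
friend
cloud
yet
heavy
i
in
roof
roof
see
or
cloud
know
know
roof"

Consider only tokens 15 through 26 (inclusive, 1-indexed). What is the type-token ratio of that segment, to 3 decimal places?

Segment tokens 15–26: measure, angry, friend, cloud, yet, heavy, i, in, roof, roof, see, or
Segment N = 12, segment V = 11.
TTR = 11 / 12 = 0.917

0.917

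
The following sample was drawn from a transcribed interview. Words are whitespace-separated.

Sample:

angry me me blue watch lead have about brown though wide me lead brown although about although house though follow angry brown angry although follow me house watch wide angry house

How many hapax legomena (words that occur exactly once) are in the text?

2

Frequencies: angry:4, me:4, brown:3, although:3, house:3, watch:2, lead:2, about:2, though:2, wide:2, follow:2, blue:1, have:1
Hapax (freq=1): blue, have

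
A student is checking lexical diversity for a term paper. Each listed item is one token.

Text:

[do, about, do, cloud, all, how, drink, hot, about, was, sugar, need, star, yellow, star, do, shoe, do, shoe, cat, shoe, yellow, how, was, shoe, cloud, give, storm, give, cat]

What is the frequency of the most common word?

Frequencies: do:4, shoe:4, about:2, cloud:2, how:2, was:2, star:2, yellow:2, cat:2, give:2, all:1, drink:1, hot:1, sugar:1, need:1, storm:1
Most common: 'do' with frequency 4.

4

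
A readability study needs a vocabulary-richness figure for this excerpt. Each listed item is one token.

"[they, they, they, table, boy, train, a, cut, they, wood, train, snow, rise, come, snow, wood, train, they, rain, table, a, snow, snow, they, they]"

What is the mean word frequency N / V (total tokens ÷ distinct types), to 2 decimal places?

2.27

N = 25 tokens, V = 11 types.
Mean frequency = N / V = 25 / 11 = 2.27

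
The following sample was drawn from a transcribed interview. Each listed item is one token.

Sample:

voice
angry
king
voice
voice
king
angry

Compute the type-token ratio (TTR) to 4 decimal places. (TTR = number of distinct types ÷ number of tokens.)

0.4286

N = 7 tokens, V = 3 types.
TTR = V / N = 3 / 7 = 0.4286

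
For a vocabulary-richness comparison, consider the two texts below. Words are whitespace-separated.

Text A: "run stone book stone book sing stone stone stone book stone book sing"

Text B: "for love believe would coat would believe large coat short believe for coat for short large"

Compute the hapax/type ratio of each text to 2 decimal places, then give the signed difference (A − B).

0.11

A: hapax=1, V=4, ratio=0.25
B: hapax=1, V=7, ratio=0.14
Difference = 0.25 − 0.14 = 0.11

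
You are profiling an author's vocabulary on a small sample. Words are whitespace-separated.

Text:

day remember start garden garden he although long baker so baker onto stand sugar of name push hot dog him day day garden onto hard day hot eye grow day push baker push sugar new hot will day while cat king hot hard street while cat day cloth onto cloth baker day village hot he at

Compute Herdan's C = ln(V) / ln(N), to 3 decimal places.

N = 56, V = 30.
ln(V) = 3.401197, ln(N) = 4.025352
C = 3.401197 / 4.025352 = 0.845

0.845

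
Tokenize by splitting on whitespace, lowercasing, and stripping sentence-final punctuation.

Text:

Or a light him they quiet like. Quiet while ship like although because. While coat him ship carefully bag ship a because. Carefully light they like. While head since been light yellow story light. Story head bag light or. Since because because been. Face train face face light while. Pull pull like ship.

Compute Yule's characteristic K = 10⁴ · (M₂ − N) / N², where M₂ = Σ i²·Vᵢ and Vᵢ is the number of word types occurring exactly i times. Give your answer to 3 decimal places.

Frequencies: light:6, like:4, while:4, ship:4, because:4, face:3, or:2, a:2, him:2, they:2, quiet:2, carefully:2, bag:2, head:2, since:2, been:2, story:2, pull:2, although:1, coat:1, … (2 more, each freq 1)
N = 53. Frequency spectrum: V_1=4, V_2=12, V_3=1, V_4=4, V_6=1
M₂ = 1²·4 + 2²·12 + 3²·1 + 4²·4 + 6²·1 = 161
K = 10000 × (161 − 53) / 53² = 384.478

384.478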